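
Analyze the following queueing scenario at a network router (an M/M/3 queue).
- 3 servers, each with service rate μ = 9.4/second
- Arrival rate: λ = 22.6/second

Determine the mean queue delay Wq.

Traffic intensity: ρ = λ/(cμ) = 22.6/(3×9.4) = 0.8014
Since ρ = 0.8014 < 1, system is stable.
Offered load a = λ/μ = cρ = 22.6/9.4 = 2.4043
P₀ = [ Σₙ₌₀^2 aⁿ/n! + a^3/(3!(1-ρ)) ]⁻¹
Σ = a^0/0! + a^1/1! + a^2/2! = 1.0000 + 2.4043 + 2.8902 = 6.2945
a^3/(3!(1-ρ)) = 13.8977/(6 × 0.198582) = 11.6641
P₀ = 1/(6.2945 + 11.6641) = 0.05568
Lq = P₀·a^3·ρ / (3!(1-ρ)²) = 0.055684 × 13.8977 × 0.80142 / (6 × 0.039435) = 2.6212
Wq = Lq/λ = 2.6212/22.6 = 0.1160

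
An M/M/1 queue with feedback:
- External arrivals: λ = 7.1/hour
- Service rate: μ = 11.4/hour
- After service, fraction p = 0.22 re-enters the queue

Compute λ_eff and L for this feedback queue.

Effective arrival rate: λ_eff = λ/(1-p) = 7.1/(1-0.22) = 7.1/0.78 = 9.102564
ρ = λ_eff/μ = 9.102564/11.4 = 0.798471
L = ρ/(1-ρ) = 0.798471/(1-0.798471) = 3.9621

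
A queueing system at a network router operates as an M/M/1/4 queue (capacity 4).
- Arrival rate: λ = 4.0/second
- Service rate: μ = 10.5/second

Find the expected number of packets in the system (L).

ρ = λ/μ = 4.0/10.5 = 0.38095
P₀ = (1-ρ)/(1-ρ^(K+1)) = (1-0.38095)/(1-0.38095^5) = 0.61905/0.99198 = 0.6241
P_K = P₀×ρ^K = 0.6241 × 0.38095^4 = 0.6241 × 0.02106 = 0.01314
L = ρ[1 - (K+1)ρ^K + Kρ^(K+1)] / [(1-ρ)(1-ρ^(K+1))]
L = 0.38095 × (1 - 5×0.02106 + 4×0.008023) / ((1 - 0.38095) × (1 - 0.008023)) = 0.5749 packets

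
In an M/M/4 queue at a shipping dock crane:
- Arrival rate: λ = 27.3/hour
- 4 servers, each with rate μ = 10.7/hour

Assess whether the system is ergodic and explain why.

Stability requires ρ = λ/(cμ) < 1
ρ = 27.3/(4 × 10.7) = 27.3/42.80 = 0.6379
Since 0.6379 < 1, the system is STABLE.
The servers are busy 63.79% of the time.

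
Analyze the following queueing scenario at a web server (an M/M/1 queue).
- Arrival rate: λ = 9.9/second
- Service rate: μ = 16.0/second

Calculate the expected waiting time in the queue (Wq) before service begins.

First, compute utilization: ρ = λ/μ = 9.9/16.0 = 0.6188
For M/M/1: Wq = λ/(μ(μ-λ))
Wq = 9.9/(16.0 × (16.0-9.9))
Wq = 9.9/(16.0 × 6.10)
Wq = 0.1014 seconds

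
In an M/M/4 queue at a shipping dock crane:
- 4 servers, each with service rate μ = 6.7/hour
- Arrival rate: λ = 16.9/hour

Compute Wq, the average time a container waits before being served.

Traffic intensity: ρ = λ/(cμ) = 16.9/(4×6.7) = 0.6306
Since ρ = 0.6306 < 1, system is stable.
Offered load a = λ/μ = cρ = 16.9/6.7 = 2.5224
P₀ = [ Σₙ₌₀^3 aⁿ/n! + a^4/(4!(1-ρ)) ]⁻¹
Σ = a^0/0! + a^1/1! + a^2/2! + a^3/3! = 1.0000 + 2.5224 + 3.1812 + 2.6748 = 9.3784
a^4/(4!(1-ρ)) = 40.4807/(24 × 0.3694) = 4.5660
P₀ = 1/(9.3784 + 4.5660) = 0.07171
Lq = P₀·a^4·ρ / (4!(1-ρ)²) = 0.071714 × 40.4807 × 0.63060 / (24 × 0.13646) = 0.5590
Wq = Lq/λ = 0.5590/16.9 = 0.03308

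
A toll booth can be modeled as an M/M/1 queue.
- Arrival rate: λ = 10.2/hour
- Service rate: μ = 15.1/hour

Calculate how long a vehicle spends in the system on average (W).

First, compute utilization: ρ = λ/μ = 10.2/15.1 = 0.6755
For M/M/1: W = 1/(μ-λ)
W = 1/(15.1-10.2) = 1/4.90
W = 0.2041 hours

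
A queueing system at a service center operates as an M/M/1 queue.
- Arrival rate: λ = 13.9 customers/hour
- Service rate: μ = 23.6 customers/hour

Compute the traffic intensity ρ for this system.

Server utilization: ρ = λ/μ
ρ = 13.9/23.6 = 0.5890
The server is busy 58.90% of the time.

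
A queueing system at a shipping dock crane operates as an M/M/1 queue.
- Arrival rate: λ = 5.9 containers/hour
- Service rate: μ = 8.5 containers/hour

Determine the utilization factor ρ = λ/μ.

Server utilization: ρ = λ/μ
ρ = 5.9/8.5 = 0.6941
The server is busy 69.41% of the time.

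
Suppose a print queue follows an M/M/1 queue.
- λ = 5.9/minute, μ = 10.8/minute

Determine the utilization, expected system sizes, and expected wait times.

Step 1: ρ = λ/μ = 5.9/10.8 = 0.5463
Step 2: L = λ/(μ-λ) = 5.9/4.90 = 1.2041
Step 3: Lq = λ²/(μ(μ-λ)) = 34.81/(10.8×4.90) = 0.6578
Step 4: W = 1/(μ-λ) = 1/4.90 = 0.20408
Step 5: Wq = λ/(μ(μ-λ)) = 5.9/(10.8×4.90) = 0.1115
Step 6: P(0) = 1-ρ = 0.4537
Verify: L = λW = 5.9×0.20408 = 1.2041 ✔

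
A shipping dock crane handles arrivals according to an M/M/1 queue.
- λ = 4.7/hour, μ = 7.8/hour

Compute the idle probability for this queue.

ρ = λ/μ = 4.7/7.8 = 0.6026
P(0) = 1 - ρ = 1 - 0.6026 = 0.3974
The server is idle 39.74% of the time.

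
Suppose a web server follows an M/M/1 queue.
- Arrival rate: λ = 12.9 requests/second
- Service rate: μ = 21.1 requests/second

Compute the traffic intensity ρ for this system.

Server utilization: ρ = λ/μ
ρ = 12.9/21.1 = 0.6114
The server is busy 61.14% of the time.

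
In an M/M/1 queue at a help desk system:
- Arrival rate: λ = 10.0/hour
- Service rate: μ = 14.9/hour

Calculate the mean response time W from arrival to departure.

First, compute utilization: ρ = λ/μ = 10.0/14.9 = 0.6711
For M/M/1: W = 1/(μ-λ)
W = 1/(14.9-10.0) = 1/4.90
W = 0.2041 hours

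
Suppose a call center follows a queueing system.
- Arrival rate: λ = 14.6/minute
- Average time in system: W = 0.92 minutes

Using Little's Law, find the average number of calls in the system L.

Little's Law: L = λW
L = 14.6 × 0.92 = 13.4320 calls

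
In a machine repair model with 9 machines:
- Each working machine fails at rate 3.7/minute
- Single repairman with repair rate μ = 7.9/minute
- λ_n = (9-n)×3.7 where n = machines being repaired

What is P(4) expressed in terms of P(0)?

P(4)/P(0) = ∏_{i=0}^{4-1} λ_i/μ_{i+1}
= (9-0)×3.7/7.9 × (9-1)×3.7/7.9 × (9-2)×3.7/7.9 × (9-3)×3.7/7.9
= 145.5058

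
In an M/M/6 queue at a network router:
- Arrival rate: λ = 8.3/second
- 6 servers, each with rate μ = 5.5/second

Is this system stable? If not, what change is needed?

Stability requires ρ = λ/(cμ) < 1
ρ = 8.3/(6 × 5.5) = 8.3/33.00 = 0.2515
Since 0.2515 < 1, the system is STABLE.
The servers are busy 25.15% of the time.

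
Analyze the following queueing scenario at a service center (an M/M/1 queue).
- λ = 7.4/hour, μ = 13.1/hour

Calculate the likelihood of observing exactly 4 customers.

ρ = λ/μ = 7.4/13.1 = 0.564885
P(n) = (1-ρ)ρⁿ
P(4) = (1-0.564885) × 0.564885^4
P(4) = 0.43512 × 0.10182
P(4) = 0.04430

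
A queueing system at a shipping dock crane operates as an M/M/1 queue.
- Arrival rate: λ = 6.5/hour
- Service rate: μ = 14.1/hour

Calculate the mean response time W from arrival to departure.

First, compute utilization: ρ = λ/μ = 6.5/14.1 = 0.4610
For M/M/1: W = 1/(μ-λ)
W = 1/(14.1-6.5) = 1/7.60
W = 0.1316 hours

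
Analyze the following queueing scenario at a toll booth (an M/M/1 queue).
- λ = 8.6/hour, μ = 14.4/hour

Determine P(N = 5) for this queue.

ρ = λ/μ = 8.6/14.4 = 0.5972
P(n) = (1-ρ)ρⁿ
P(5) = (1-0.5972) × 0.5972^5
P(5) = 0.4028 × 0.07596
P(5) = 0.03060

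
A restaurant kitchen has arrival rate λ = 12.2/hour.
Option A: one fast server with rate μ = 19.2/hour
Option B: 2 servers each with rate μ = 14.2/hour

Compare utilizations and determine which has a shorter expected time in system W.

Option A: single server μ = 19.2 (M/M/1)
  ρ_A = 12.2/19.2 = 0.6354
  W_A = 1/(μ-λ) = 1/(19.2-12.2) = 1/7.00 = 0.1429

Option B: 2 servers μ = 14.2 (M/M/2)
  ρ_B = λ/(cμ) = 12.2/(2×14.2) = 0.4296
  Offered load a = λ/μ = cρ = 12.2/14.2 = 0.8592
  P₀ = [ Σₙ₌₀^1 aⁿ/n! + a^2/(2!(1-ρ)) ]⁻¹
  Σ = a^0/0! + a^1/1! = 1.0000 + 0.8592 = 1.8592
  a^2/(2!(1-ρ)) = 0.7381/(2 × 0.5704) = 0.6470
  P₀ = 1/(1.8592 + 0.6470) = 0.3990
  Lq = P₀·a^2·ρ / (2!(1-ρ)²) = 0.3990 × 0.7381 × 0.4296 / (2 × 0.3254) = 0.1944
  Wq_B = Lq/λ = 0.19442/12.2 = 0.01594
  W_B = Wq_B + 1/μ = 0.01594 + 0.07042 = 0.08636

Since W_B = 0.08636 < W_A = 0.1429, Option B (multiple servers) has the shorter time in system.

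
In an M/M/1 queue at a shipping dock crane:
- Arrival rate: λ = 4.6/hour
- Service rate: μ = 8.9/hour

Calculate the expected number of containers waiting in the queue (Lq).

ρ = λ/μ = 4.6/8.9 = 0.5169
For M/M/1: Lq = λ²/(μ(μ-λ))
Lq = 21.16/(8.9 × 4.30)
Lq = 0.5529 containers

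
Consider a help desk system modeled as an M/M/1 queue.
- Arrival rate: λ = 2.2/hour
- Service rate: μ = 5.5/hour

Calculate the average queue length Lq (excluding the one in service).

ρ = λ/μ = 2.2/5.5 = 0.4000
For M/M/1: Lq = λ²/(μ(μ-λ))
Lq = 4.84/(5.5 × 3.30)
Lq = 0.2667 tickets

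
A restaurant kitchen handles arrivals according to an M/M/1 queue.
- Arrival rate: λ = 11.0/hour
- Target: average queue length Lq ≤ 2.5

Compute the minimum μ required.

For M/M/1: Lq = λ²/(μ(μ-λ))
Need Lq ≤ 2.5, i.e. μ(μ-λ) ≥ λ²/2.5
μ² - 11.0μ - 121.00/2.5 ≥ 0  →  μ² - 11.0μ - 48.4000 ≥ 0
Quadratic formula (positive root): μ = [λ + √(λ² + 4×48.4000)]/2
Discriminant: 121.00 + 4×48.4000 = 314.6000, √314.6000 = 17.7370
μ ≥ (11.0 + 17.7370)/2 = 14.3685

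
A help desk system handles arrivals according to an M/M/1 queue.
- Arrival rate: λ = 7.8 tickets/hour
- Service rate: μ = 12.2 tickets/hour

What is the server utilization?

Server utilization: ρ = λ/μ
ρ = 7.8/12.2 = 0.6393
The server is busy 63.93% of the time.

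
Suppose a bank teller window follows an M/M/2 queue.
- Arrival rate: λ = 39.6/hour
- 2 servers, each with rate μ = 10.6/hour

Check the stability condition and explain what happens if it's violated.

Stability requires ρ = λ/(cμ) < 1
ρ = 39.6/(2 × 10.6) = 39.6/21.20 = 1.8679
Since 1.8679 ≥ 1, the system is UNSTABLE.
Need c > λ/μ = 39.6/10.6 = 3.74.
Minimum servers needed: c = 4.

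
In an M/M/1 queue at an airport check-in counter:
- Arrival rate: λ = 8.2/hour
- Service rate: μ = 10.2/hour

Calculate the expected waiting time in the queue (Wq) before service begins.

First, compute utilization: ρ = λ/μ = 8.2/10.2 = 0.8039
For M/M/1: Wq = λ/(μ(μ-λ))
Wq = 8.2/(10.2 × (10.2-8.2))
Wq = 8.2/(10.2 × 2.00)
Wq = 0.4020 hours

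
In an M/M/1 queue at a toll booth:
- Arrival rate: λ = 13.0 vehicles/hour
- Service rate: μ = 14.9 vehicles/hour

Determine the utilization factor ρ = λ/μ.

Server utilization: ρ = λ/μ
ρ = 13.0/14.9 = 0.8725
The server is busy 87.25% of the time.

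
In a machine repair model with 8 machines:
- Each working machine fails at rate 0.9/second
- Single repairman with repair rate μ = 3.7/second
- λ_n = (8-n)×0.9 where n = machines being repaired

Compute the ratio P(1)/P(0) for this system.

P(1)/P(0) = ∏_{i=0}^{1-1} λ_i/μ_{i+1}
= (8-0)×0.9/3.7
= 1.9459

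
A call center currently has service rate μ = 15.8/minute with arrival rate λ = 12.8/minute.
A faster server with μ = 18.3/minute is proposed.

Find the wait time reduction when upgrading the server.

System 1: ρ₁ = 12.8/15.8 = 0.8101, W₁ = 1/(15.8-12.8) = 0.3333
System 2: ρ₂ = 12.8/18.3 = 0.6995, W₂ = 1/(18.3-12.8) = 0.1818
Improvement: (W₁-W₂)/W₁ = (0.3333-0.1818)/0.3333 = 45.45%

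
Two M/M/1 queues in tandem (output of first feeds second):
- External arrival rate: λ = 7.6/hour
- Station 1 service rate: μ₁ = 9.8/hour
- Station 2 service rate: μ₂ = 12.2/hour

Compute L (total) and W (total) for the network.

By Jackson's theorem, each station behaves as independent M/M/1.
Station 1: ρ₁ = 7.6/9.8 = 0.7755, L₁ = ρ₁/(1-ρ₁) = λ/(μ₁-λ) = 7.6/2.20 = 3.4545
Station 2: ρ₂ = 7.6/12.2 = 0.6230, L₂ = ρ₂/(1-ρ₂) = λ/(μ₂-λ) = 7.6/4.60 = 1.6522
Total: L = L₁ + L₂ = 3.4545 + 1.6522 = 5.1067
W = L/λ = 5.1067/7.6 = 0.6719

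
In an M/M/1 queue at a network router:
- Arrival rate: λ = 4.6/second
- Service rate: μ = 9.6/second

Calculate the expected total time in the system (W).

First, compute utilization: ρ = λ/μ = 4.6/9.6 = 0.4792
For M/M/1: W = 1/(μ-λ)
W = 1/(9.6-4.6) = 1/5.00
W = 0.2000 seconds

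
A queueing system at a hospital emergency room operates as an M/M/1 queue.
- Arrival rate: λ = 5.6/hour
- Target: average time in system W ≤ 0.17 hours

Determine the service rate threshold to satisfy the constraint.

For M/M/1: W = 1/(μ-λ)
Need W ≤ 0.17, so 1/(μ-λ) ≤ 0.17
μ - λ ≥ 1/0.17 = 5.8824
μ ≥ 5.6 + 5.8824 = 11.4824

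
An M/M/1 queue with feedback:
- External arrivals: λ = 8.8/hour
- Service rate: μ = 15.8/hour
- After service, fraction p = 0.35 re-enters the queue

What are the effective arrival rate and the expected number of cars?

Effective arrival rate: λ_eff = λ/(1-p) = 8.8/(1-0.35) = 8.8/0.65 = 13.53846
ρ = λ_eff/μ = 13.53846/15.8 = 0.856865
L = ρ/(1-ρ) = 0.856865/(1-0.856865) = 5.9864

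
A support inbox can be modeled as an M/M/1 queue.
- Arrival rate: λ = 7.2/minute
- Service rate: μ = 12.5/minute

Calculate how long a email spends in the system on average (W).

First, compute utilization: ρ = λ/μ = 7.2/12.5 = 0.5760
For M/M/1: W = 1/(μ-λ)
W = 1/(12.5-7.2) = 1/5.30
W = 0.1887 minutes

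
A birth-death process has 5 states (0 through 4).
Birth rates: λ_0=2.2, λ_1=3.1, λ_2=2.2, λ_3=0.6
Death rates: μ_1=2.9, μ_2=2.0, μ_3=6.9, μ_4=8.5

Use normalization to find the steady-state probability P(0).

Ratios P(n)/P(0) = (λ₀···λₙ₋₁)/(μ₁···μₙ):
P(1)/P(0) = (2.2)/(2.9) = 0.7586
P(2)/P(0) = (2.2×3.1)/(2.9×2.0) = 1.1759
P(3)/P(0) = (2.2×3.1×2.2)/(2.9×2.0×6.9) = 0.3749
P(4)/P(0) = (2.2×3.1×2.2×0.6)/(2.9×2.0×6.9×8.5) = 0.02646

Normalization: ∑ P(n) = 1
P(0) × (1.0000 + 0.7586 + 1.1759 + 0.3749 + 0.02646) = 1
P(0) × 3.3359 = 1
P(0) = 1/3.3359 = 0.2998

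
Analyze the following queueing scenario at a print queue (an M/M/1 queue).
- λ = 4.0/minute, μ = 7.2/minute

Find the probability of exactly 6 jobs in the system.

ρ = λ/μ = 4.0/7.2 = 0.5556
P(n) = (1-ρ)ρⁿ
P(6) = (1-0.5556) × 0.5556^6
P(6) = 0.4444 × 0.02942
P(6) = 0.01307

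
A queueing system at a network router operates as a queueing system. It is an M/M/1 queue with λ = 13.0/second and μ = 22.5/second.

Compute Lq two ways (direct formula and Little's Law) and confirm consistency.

Method 1 (direct): Lq = λ²/(μ(μ-λ)) = 169.00/(22.5 × 9.50) = 0.7906

Method 2 (Little's Law):
W = 1/(μ-λ) = 1/9.50 = 0.105263
Wq = W - 1/μ = 0.105263 - 0.0444444 = 0.060819
Lq = λWq = 13.0 × 0.060819 = 0.7906 ✔ (matches Method 1)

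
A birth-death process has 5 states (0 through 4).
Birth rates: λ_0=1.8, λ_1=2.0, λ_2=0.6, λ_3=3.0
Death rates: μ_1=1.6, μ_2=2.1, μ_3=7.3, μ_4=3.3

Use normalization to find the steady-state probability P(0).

Ratios P(n)/P(0) = (λ₀···λₙ₋₁)/(μ₁···μₙ):
P(1)/P(0) = (1.8)/(1.6) = 1.1250
P(2)/P(0) = (1.8×2.0)/(1.6×2.1) = 1.0714
P(3)/P(0) = (1.8×2.0×0.6)/(1.6×2.1×7.3) = 0.08806
P(4)/P(0) = (1.8×2.0×0.6×3.0)/(1.6×2.1×7.3×3.3) = 0.08006

Normalization: ∑ P(n) = 1
P(0) × (1.0000 + 1.1250 + 1.0714 + 0.08806 + 0.08006) = 1
P(0) × 3.3645 = 1
P(0) = 1/3.3645 = 0.2972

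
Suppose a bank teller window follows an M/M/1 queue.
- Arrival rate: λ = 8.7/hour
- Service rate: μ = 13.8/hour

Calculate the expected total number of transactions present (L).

ρ = λ/μ = 8.7/13.8 = 0.6304
For M/M/1: L = λ/(μ-λ)
L = 8.7/(13.8-8.7) = 8.7/5.10
L = 1.7059 transactions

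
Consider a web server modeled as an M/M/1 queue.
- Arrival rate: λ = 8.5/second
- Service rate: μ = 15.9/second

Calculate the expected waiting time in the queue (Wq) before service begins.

First, compute utilization: ρ = λ/μ = 8.5/15.9 = 0.5346
For M/M/1: Wq = λ/(μ(μ-λ))
Wq = 8.5/(15.9 × (15.9-8.5))
Wq = 8.5/(15.9 × 7.40)
Wq = 0.07224 seconds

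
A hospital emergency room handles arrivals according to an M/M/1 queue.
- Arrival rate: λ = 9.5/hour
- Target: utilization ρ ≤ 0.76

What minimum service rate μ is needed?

ρ = λ/μ, so μ = λ/ρ
μ ≥ 9.5/0.76 = 12.5000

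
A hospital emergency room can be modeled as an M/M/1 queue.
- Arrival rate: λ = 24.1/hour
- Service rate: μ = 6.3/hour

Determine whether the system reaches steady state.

Stability requires ρ = λ/(cμ) < 1
ρ = 24.1/(1 × 6.3) = 24.1/6.30 = 3.8254
Since 3.8254 ≥ 1, the system is UNSTABLE.
Queue grows without bound. Need μ > λ = 24.1.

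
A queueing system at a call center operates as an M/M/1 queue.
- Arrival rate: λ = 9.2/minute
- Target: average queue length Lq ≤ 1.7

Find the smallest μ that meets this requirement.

For M/M/1: Lq = λ²/(μ(μ-λ))
Need Lq ≤ 1.7, i.e. μ(μ-λ) ≥ λ²/1.7
μ² - 9.2μ - 84.64/1.7 ≥ 0  →  μ² - 9.2μ - 49.788235 ≥ 0
Quadratic formula (positive root): μ = [λ + √(λ² + 4×49.788235)]/2
Discriminant: 84.64 + 4×49.788235 = 283.7929, √283.7929 = 16.8462
μ ≥ (9.2 + 16.8462)/2 = 13.0231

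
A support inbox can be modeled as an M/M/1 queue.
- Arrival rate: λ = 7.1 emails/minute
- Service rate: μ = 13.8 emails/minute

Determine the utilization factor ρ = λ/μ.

Server utilization: ρ = λ/μ
ρ = 7.1/13.8 = 0.5145
The server is busy 51.45% of the time.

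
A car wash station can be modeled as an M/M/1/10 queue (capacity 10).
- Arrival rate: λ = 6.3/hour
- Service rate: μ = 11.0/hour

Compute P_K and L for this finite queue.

ρ = λ/μ = 6.3/11.0 = 0.57273
P₀ = (1-ρ)/(1-ρ^(K+1)) = (1-0.57273)/(1-0.57273^11) = 0.4273/0.9978 = 0.4282
P_K = P₀×ρ^K = 0.4282 × 0.57273^10 = 0.4282 × 0.003798 = 0.001626
Blocking probability P_10 = 0.001626 (0.16%)
L = ρ[1 - (K+1)ρ^K + Kρ^(K+1)] / [(1-ρ)(1-ρ^(K+1))]
L = 0.57273 × (1 - 11×0.003798 + 10×0.002175) / ((1 - 0.57273) × (1 - 0.002175)) = 1.3165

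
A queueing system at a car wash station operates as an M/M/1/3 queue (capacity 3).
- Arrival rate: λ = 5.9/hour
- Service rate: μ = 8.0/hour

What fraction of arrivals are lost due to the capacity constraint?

ρ = λ/μ = 5.9/8.0 = 0.7375
P₀ = (1-ρ)/(1-ρ^(K+1)) = (1-0.7375)/(1-0.7375^4) = 0.2625/0.7042 = 0.3728
P_K = P₀×ρ^K = 0.3728 × 0.7375^3 = 0.3728 × 0.4011 = 0.1495
Blocking probability = 14.95%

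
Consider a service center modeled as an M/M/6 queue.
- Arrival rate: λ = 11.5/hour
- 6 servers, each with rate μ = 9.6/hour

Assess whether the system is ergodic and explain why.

Stability requires ρ = λ/(cμ) < 1
ρ = 11.5/(6 × 9.6) = 11.5/57.60 = 0.1997
Since 0.1997 < 1, the system is STABLE.
The servers are busy 19.97% of the time.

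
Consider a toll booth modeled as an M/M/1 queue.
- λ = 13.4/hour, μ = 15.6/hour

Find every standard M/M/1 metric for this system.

Step 1: ρ = λ/μ = 13.4/15.6 = 0.8590
Step 2: L = λ/(μ-λ) = 13.4/2.20 = 6.0909
Step 3: Lq = λ²/(μ(μ-λ)) = 179.56/(15.6×2.20) = 5.2319
Step 4: W = 1/(μ-λ) = 1/2.20 = 0.454545
Step 5: Wq = λ/(μ(μ-λ)) = 13.4/(15.6×2.20) = 0.3904
Step 6: P(0) = 1-ρ = 0.1410
Verify: L = λW = 13.4×0.454545 = 6.0909 ✔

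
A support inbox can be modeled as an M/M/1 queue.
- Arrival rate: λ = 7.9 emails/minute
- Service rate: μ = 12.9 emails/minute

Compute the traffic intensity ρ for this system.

Server utilization: ρ = λ/μ
ρ = 7.9/12.9 = 0.6124
The server is busy 61.24% of the time.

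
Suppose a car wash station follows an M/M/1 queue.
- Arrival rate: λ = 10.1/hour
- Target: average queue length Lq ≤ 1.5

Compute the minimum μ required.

For M/M/1: Lq = λ²/(μ(μ-λ))
Need Lq ≤ 1.5, i.e. μ(μ-λ) ≥ λ²/1.5
μ² - 10.1μ - 102.01/1.5 ≥ 0  →  μ² - 10.1μ - 68.00667 ≥ 0
Quadratic formula (positive root): μ = [λ + √(λ² + 4×68.00667)]/2
Discriminant: 102.01 + 4×68.00667 = 374.0367, √374.0367 = 19.3400
μ ≥ (10.1 + 19.3400)/2 = 14.7200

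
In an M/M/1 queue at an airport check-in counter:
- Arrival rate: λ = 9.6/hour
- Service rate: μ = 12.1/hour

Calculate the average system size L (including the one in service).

ρ = λ/μ = 9.6/12.1 = 0.7934
For M/M/1: L = λ/(μ-λ)
L = 9.6/(12.1-9.6) = 9.6/2.50
L = 3.8400 passengers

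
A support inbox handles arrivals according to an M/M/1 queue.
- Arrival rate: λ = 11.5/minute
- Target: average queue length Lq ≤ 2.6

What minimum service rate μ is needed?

For M/M/1: Lq = λ²/(μ(μ-λ))
Need Lq ≤ 2.6, i.e. μ(μ-λ) ≥ λ²/2.6
μ² - 11.5μ - 132.25/2.6 ≥ 0  →  μ² - 11.5μ - 50.86538 ≥ 0
Quadratic formula (positive root): μ = [λ + √(λ² + 4×50.86538)]/2
Discriminant: 132.25 + 4×50.86538 = 335.7115, √335.7115 = 18.3224
μ ≥ (11.5 + 18.3224)/2 = 14.9112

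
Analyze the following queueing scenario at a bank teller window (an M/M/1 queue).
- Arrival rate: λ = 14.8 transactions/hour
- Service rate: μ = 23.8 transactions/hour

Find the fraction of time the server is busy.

Server utilization: ρ = λ/μ
ρ = 14.8/23.8 = 0.6218
The server is busy 62.18% of the time.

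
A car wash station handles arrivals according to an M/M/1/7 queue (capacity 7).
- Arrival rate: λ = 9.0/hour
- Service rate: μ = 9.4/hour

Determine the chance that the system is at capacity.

ρ = λ/μ = 9.0/9.4 = 0.95745
P₀ = (1-ρ)/(1-ρ^(K+1)) = (1-0.95745)/(1-0.95745^8) = 0.04255/0.2938 = 0.1448
P_K = P₀×ρ^K = 0.1448 × 0.95745^7 = 0.1448 × 0.7376 = 0.1068
Blocking probability = 10.68%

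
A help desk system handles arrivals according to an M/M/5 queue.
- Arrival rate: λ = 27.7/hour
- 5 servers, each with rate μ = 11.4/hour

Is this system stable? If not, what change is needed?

Stability requires ρ = λ/(cμ) < 1
ρ = 27.7/(5 × 11.4) = 27.7/57.00 = 0.4860
Since 0.4860 < 1, the system is STABLE.
The servers are busy 48.60% of the time.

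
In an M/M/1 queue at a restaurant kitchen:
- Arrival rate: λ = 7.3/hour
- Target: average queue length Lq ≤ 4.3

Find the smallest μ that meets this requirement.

For M/M/1: Lq = λ²/(μ(μ-λ))
Need Lq ≤ 4.3, i.e. μ(μ-λ) ≥ λ²/4.3
μ² - 7.3μ - 53.29/4.3 ≥ 0  →  μ² - 7.3μ - 12.39302 ≥ 0
Quadratic formula (positive root): μ = [λ + √(λ² + 4×12.39302)]/2
Discriminant: 53.29 + 4×12.39302 = 102.8621, √102.8621 = 10.1421
μ ≥ (7.3 + 10.1421)/2 = 8.7210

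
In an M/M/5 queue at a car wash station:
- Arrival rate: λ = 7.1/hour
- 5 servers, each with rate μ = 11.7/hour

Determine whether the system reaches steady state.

Stability requires ρ = λ/(cμ) < 1
ρ = 7.1/(5 × 11.7) = 7.1/58.50 = 0.1214
Since 0.1214 < 1, the system is STABLE.
The servers are busy 12.14% of the time.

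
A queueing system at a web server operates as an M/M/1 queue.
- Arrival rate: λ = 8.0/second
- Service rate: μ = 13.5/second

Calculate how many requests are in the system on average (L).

ρ = λ/μ = 8.0/13.5 = 0.5926
For M/M/1: L = λ/(μ-λ)
L = 8.0/(13.5-8.0) = 8.0/5.50
L = 1.4545 requests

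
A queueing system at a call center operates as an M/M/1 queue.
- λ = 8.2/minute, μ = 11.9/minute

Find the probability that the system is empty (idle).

ρ = λ/μ = 8.2/11.9 = 0.6891
P(0) = 1 - ρ = 1 - 0.6891 = 0.3109
The server is idle 31.09% of the time.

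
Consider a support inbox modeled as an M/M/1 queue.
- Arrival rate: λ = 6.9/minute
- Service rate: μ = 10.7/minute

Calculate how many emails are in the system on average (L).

ρ = λ/μ = 6.9/10.7 = 0.6449
For M/M/1: L = λ/(μ-λ)
L = 6.9/(10.7-6.9) = 6.9/3.80
L = 1.8158 emails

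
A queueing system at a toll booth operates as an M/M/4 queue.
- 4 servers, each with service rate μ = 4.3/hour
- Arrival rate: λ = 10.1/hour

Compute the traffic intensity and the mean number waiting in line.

Traffic intensity: ρ = λ/(cμ) = 10.1/(4×4.3) = 0.5872
Since ρ = 0.5872 < 1, system is stable.
Offered load a = λ/μ = cρ = 10.1/4.3 = 2.3488
P₀ = [ Σₙ₌₀^3 aⁿ/n! + a^4/(4!(1-ρ)) ]⁻¹
Σ = a^0/0! + a^1/1! + a^2/2! + a^3/3! = 1.0000 + 2.3488 + 2.7585 + 2.1598 = 8.2671
a^4/(4!(1-ρ)) = 30.4377/(24 × 0.4128) = 3.0723
P₀ = 1/(8.2671 + 3.0723) = 0.08819
Lq = P₀·a^4·ρ / (4!(1-ρ)²) = 0.08819 × 30.4377 × 0.5872 / (24 × 0.1704) = 0.3854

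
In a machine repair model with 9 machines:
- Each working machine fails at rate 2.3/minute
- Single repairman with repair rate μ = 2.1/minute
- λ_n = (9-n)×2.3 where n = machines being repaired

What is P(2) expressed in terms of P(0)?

P(2)/P(0) = ∏_{i=0}^{2-1} λ_i/μ_{i+1}
= (9-0)×2.3/2.1 × (9-1)×2.3/2.1
= 86.3673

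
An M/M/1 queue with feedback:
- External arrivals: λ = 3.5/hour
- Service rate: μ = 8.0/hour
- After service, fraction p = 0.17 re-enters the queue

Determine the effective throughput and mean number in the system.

Effective arrival rate: λ_eff = λ/(1-p) = 3.5/(1-0.17) = 3.5/0.83 = 4.2169
ρ = λ_eff/μ = 4.2169/8.0 = 0.5271
L = ρ/(1-ρ) = 0.5271/(1-0.5271) = 1.1146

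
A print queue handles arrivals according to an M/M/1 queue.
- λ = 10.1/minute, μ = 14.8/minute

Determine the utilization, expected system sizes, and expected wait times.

Step 1: ρ = λ/μ = 10.1/14.8 = 0.6824
Step 2: L = λ/(μ-λ) = 10.1/4.70 = 2.1489
Step 3: Lq = λ²/(μ(μ-λ)) = 102.01/(14.8×4.70) = 1.4665
Step 4: W = 1/(μ-λ) = 1/4.70 = 0.212766
Step 5: Wq = λ/(μ(μ-λ)) = 10.1/(14.8×4.70) = 0.1452
Step 6: P(0) = 1-ρ = 0.3176
Verify: L = λW = 10.1×0.212766 = 2.1489 ✔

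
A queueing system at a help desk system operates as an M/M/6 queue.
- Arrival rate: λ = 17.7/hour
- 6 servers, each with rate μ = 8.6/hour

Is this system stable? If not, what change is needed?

Stability requires ρ = λ/(cμ) < 1
ρ = 17.7/(6 × 8.6) = 17.7/51.60 = 0.3430
Since 0.3430 < 1, the system is STABLE.
The servers are busy 34.30% of the time.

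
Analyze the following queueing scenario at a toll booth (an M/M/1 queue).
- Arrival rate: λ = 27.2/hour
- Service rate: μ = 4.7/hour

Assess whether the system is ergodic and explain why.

Stability requires ρ = λ/(cμ) < 1
ρ = 27.2/(1 × 4.7) = 27.2/4.70 = 5.7872
Since 5.7872 ≥ 1, the system is UNSTABLE.
Queue grows without bound. Need μ > λ = 27.2.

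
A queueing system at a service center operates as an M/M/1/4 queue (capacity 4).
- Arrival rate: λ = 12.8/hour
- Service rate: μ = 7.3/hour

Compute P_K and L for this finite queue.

ρ = λ/μ = 12.8/7.3 = 1.75342
P₀ = (1-ρ)/(1-ρ^(K+1)) = (1-1.75342)/(1-1.75342^5) = -0.7534/-15.5741 = 0.04838
P_K = P₀×ρ^K = 0.04838 × 1.75342^4 = 0.04838 × 9.4524 = 0.4573
Blocking probability P_4 = 0.4573 (45.73%)
L = ρ[1 - (K+1)ρ^K + Kρ^(K+1)] / [(1-ρ)(1-ρ^(K+1))]
L = 1.75342 × (1 - 5×9.4524 + 4×16.5741) / ((1 - 1.75342) × (1 - 16.5741)) = 2.9938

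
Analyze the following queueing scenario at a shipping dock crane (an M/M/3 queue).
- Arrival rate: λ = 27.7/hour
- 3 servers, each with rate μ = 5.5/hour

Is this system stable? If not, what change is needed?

Stability requires ρ = λ/(cμ) < 1
ρ = 27.7/(3 × 5.5) = 27.7/16.50 = 1.6788
Since 1.6788 ≥ 1, the system is UNSTABLE.
Need c > λ/μ = 27.7/5.5 = 5.04.
Minimum servers needed: c = 6.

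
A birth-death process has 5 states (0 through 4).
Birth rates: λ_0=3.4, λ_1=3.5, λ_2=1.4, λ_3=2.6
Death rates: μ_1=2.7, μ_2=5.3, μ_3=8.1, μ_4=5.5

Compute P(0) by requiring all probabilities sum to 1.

Ratios P(n)/P(0) = (λ₀···λₙ₋₁)/(μ₁···μₙ):
P(1)/P(0) = (3.4)/(2.7) = 1.25926
P(2)/P(0) = (3.4×3.5)/(2.7×5.3) = 0.831586
P(3)/P(0) = (3.4×3.5×1.4)/(2.7×5.3×8.1) = 0.143731
P(4)/P(0) = (3.4×3.5×1.4×2.6)/(2.7×5.3×8.1×5.5) = 0.0679455

Normalization: ∑ P(n) = 1
P(0) × (1.00000 + 1.25926 + 0.831586 + 0.143731 + 0.0679455) = 1
P(0) × 3.3025 = 1
P(0) = 1/3.3025 = 0.3028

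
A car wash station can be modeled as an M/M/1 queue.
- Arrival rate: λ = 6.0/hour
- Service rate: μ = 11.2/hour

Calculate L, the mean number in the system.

ρ = λ/μ = 6.0/11.2 = 0.5357
For M/M/1: L = λ/(μ-λ)
L = 6.0/(11.2-6.0) = 6.0/5.20
L = 1.1538 cars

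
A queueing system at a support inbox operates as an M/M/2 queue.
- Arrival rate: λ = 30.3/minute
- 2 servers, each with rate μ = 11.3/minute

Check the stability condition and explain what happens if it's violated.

Stability requires ρ = λ/(cμ) < 1
ρ = 30.3/(2 × 11.3) = 30.3/22.60 = 1.3407
Since 1.3407 ≥ 1, the system is UNSTABLE.
Need c > λ/μ = 30.3/11.3 = 2.68.
Minimum servers needed: c = 3.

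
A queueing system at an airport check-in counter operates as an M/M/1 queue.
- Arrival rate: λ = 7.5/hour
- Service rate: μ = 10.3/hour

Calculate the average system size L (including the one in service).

ρ = λ/μ = 7.5/10.3 = 0.7282
For M/M/1: L = λ/(μ-λ)
L = 7.5/(10.3-7.5) = 7.5/2.80
L = 2.6786 passengers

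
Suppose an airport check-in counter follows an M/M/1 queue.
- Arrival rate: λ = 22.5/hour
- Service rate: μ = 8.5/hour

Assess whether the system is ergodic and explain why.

Stability requires ρ = λ/(cμ) < 1
ρ = 22.5/(1 × 8.5) = 22.5/8.50 = 2.6471
Since 2.6471 ≥ 1, the system is UNSTABLE.
Queue grows without bound. Need μ > λ = 22.5.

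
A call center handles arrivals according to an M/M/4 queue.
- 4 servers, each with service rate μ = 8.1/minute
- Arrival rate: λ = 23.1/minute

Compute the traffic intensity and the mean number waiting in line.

Traffic intensity: ρ = λ/(cμ) = 23.1/(4×8.1) = 0.7130
Since ρ = 0.7130 < 1, system is stable.
Offered load a = λ/μ = cρ = 23.1/8.1 = 2.8519
P₀ = [ Σₙ₌₀^3 aⁿ/n! + a^4/(4!(1-ρ)) ]⁻¹
Σ = a^0/0! + a^1/1! + a^2/2! + a^3/3! = 1.0000 + 2.8519 + 4.0665 + 3.8657 = 11.7841
a^4/(4!(1-ρ)) = 66.1466/(24 × 0.287037) = 9.6019
P₀ = 1/(11.7841 + 9.6019) = 0.04676
Lq = P₀·a^4·ρ / (4!(1-ρ)²) = 0.046760 × 66.1466 × 0.71296 / (24 × 0.082390) = 1.1152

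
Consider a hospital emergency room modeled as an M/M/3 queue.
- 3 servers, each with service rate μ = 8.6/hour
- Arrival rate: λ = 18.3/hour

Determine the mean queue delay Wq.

Traffic intensity: ρ = λ/(cμ) = 18.3/(3×8.6) = 0.7093
Since ρ = 0.7093 < 1, system is stable.
Offered load a = λ/μ = cρ = 18.3/8.6 = 2.1279
P₀ = [ Σₙ₌₀^2 aⁿ/n! + a^3/(3!(1-ρ)) ]⁻¹
Σ = a^0/0! + a^1/1! + a^2/2! = 1.0000 + 2.1279 + 2.2640 = 5.3919
a^3/(3!(1-ρ)) = 9.6351/(6 × 0.2907) = 5.5241
P₀ = 1/(5.3919 + 5.5241) = 0.09161
Lq = P₀·a^3·ρ / (3!(1-ρ)²) = 0.091608 × 9.6351 × 0.70930 / (6 × 0.084505) = 1.2348
Wq = Lq/λ = 1.23478/18.3 = 0.06747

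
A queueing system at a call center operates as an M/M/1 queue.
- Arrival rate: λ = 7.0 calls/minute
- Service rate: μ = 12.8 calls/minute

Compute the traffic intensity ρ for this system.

Server utilization: ρ = λ/μ
ρ = 7.0/12.8 = 0.5469
The server is busy 54.69% of the time.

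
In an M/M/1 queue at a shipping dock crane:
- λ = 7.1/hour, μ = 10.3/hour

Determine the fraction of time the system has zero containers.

ρ = λ/μ = 7.1/10.3 = 0.6893
P(0) = 1 - ρ = 1 - 0.6893 = 0.3107
The server is idle 31.07% of the time.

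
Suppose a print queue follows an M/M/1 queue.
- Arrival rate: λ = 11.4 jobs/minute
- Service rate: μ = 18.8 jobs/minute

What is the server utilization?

Server utilization: ρ = λ/μ
ρ = 11.4/18.8 = 0.6064
The server is busy 60.64% of the time.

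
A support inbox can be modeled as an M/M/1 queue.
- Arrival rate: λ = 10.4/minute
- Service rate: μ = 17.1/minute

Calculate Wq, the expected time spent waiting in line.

First, compute utilization: ρ = λ/μ = 10.4/17.1 = 0.6082
For M/M/1: Wq = λ/(μ(μ-λ))
Wq = 10.4/(17.1 × (17.1-10.4))
Wq = 10.4/(17.1 × 6.70)
Wq = 0.09077 minutes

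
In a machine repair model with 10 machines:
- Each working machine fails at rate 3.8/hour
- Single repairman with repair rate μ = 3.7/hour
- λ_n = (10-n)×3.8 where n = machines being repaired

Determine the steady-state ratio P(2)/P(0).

P(2)/P(0) = ∏_{i=0}^{2-1} λ_i/μ_{i+1}
= (10-0)×3.8/3.7 × (10-1)×3.8/3.7
= 94.9306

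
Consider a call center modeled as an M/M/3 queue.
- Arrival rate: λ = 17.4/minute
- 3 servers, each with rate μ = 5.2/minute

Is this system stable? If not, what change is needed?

Stability requires ρ = λ/(cμ) < 1
ρ = 17.4/(3 × 5.2) = 17.4/15.60 = 1.1154
Since 1.1154 ≥ 1, the system is UNSTABLE.
Need c > λ/μ = 17.4/5.2 = 3.35.
Minimum servers needed: c = 4.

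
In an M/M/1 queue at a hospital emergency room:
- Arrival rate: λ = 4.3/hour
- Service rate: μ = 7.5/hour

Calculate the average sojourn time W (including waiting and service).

First, compute utilization: ρ = λ/μ = 4.3/7.5 = 0.5733
For M/M/1: W = 1/(μ-λ)
W = 1/(7.5-4.3) = 1/3.20
W = 0.3125 hours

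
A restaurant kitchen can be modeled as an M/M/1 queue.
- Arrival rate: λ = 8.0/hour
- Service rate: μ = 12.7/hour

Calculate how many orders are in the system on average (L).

ρ = λ/μ = 8.0/12.7 = 0.6299
For M/M/1: L = λ/(μ-λ)
L = 8.0/(12.7-8.0) = 8.0/4.70
L = 1.7021 orders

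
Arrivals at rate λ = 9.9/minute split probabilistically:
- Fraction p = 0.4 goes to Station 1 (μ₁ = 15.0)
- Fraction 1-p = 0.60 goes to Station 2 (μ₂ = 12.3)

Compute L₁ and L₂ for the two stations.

Effective rates: λ₁ = 9.9×0.4 = 3.96, λ₂ = 9.9×0.60 = 5.94
Station 1: ρ₁ = 3.96/15.0 = 0.2640, L₁ = ρ₁/(1-ρ₁) = 0.2640/(1-0.2640) = 0.3587
Station 2: ρ₂ = 5.94/12.3 = 0.48293, L₂ = ρ₂/(1-ρ₂) = 0.48293/(1-0.48293) = 0.9340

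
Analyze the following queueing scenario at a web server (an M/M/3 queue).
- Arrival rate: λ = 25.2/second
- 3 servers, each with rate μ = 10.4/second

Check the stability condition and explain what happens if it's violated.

Stability requires ρ = λ/(cμ) < 1
ρ = 25.2/(3 × 10.4) = 25.2/31.20 = 0.8077
Since 0.8077 < 1, the system is STABLE.
The servers are busy 80.77% of the time.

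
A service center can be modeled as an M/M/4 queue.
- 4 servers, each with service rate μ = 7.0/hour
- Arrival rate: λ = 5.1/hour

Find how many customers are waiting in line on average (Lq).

Traffic intensity: ρ = λ/(cμ) = 5.1/(4×7.0) = 0.1821
Since ρ = 0.1821 < 1, system is stable.
Offered load a = λ/μ = cρ = 5.1/7.0 = 0.7286
P₀ = [ Σₙ₌₀^3 aⁿ/n! + a^4/(4!(1-ρ)) ]⁻¹
Σ = a^0/0! + a^1/1! + a^2/2! + a^3/3! = 1.0000 + 0.72857 + 0.26541 + 0.064456 = 2.0584
a^4/(4!(1-ρ)) = 0.281766/(24 × 0.817857) = 0.01435
P₀ = 1/(2.0584 + 0.014355) = 0.4824
Lq = P₀·a^4·ρ / (4!(1-ρ)²) = 0.4824 × 0.2818 × 0.1821 / (24 × 0.6689) = 0.001542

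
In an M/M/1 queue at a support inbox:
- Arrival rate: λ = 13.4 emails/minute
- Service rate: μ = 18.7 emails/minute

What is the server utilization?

Server utilization: ρ = λ/μ
ρ = 13.4/18.7 = 0.7166
The server is busy 71.66% of the time.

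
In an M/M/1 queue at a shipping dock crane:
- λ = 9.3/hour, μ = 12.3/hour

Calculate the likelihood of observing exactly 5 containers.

ρ = λ/μ = 9.3/12.3 = 0.7561
P(n) = (1-ρ)ρⁿ
P(5) = (1-0.7561) × 0.7561^5
P(5) = 0.2439 × 0.2471
P(5) = 0.06027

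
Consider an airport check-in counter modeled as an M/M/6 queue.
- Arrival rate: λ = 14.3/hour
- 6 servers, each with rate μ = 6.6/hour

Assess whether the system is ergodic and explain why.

Stability requires ρ = λ/(cμ) < 1
ρ = 14.3/(6 × 6.6) = 14.3/39.60 = 0.3611
Since 0.3611 < 1, the system is STABLE.
The servers are busy 36.11% of the time.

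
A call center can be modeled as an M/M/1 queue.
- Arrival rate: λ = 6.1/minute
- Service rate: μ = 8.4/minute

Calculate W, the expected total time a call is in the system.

First, compute utilization: ρ = λ/μ = 6.1/8.4 = 0.7262
For M/M/1: W = 1/(μ-λ)
W = 1/(8.4-6.1) = 1/2.30
W = 0.4348 minutes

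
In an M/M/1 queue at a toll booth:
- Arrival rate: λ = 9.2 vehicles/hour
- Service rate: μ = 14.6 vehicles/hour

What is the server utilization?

Server utilization: ρ = λ/μ
ρ = 9.2/14.6 = 0.6301
The server is busy 63.01% of the time.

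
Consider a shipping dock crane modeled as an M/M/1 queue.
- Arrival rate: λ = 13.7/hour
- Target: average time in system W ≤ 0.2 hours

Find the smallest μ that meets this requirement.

For M/M/1: W = 1/(μ-λ)
Need W ≤ 0.2, so 1/(μ-λ) ≤ 0.2
μ - λ ≥ 1/0.2 = 5.0000
μ ≥ 13.7 + 5.0000 = 18.7000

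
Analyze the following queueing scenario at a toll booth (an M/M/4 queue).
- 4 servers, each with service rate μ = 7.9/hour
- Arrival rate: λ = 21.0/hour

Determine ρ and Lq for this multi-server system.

Traffic intensity: ρ = λ/(cμ) = 21.0/(4×7.9) = 0.6646
Since ρ = 0.6646 < 1, system is stable.
Offered load a = λ/μ = cρ = 21.0/7.9 = 2.6582
P₀ = [ Σₙ₌₀^3 aⁿ/n! + a^4/(4!(1-ρ)) ]⁻¹
Σ = a^0/0! + a^1/1! + a^2/2! + a^3/3! = 1.0000 + 2.6582 + 3.5331 + 3.1306 = 10.3219
a^4/(4!(1-ρ)) = 49.9308/(24 × 0.335443) = 6.2021
P₀ = 1/(10.3219 + 6.2021) = 0.06052
Lq = P₀·a^4·ρ / (4!(1-ρ)²) = 0.060518 × 49.9308 × 0.66456 / (24 × 0.11252) = 0.7436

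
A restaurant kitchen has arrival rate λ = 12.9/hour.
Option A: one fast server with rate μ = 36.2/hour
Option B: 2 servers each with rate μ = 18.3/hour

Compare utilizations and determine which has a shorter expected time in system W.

Option A: single server μ = 36.2 (M/M/1)
  ρ_A = 12.9/36.2 = 0.3564
  W_A = 1/(μ-λ) = 1/(36.2-12.9) = 1/23.30 = 0.04292

Option B: 2 servers μ = 18.3 (M/M/2)
  ρ_B = λ/(cμ) = 12.9/(2×18.3) = 0.3525
  Offered load a = λ/μ = cρ = 12.9/18.3 = 0.7049
  P₀ = [ Σₙ₌₀^1 aⁿ/n! + a^2/(2!(1-ρ)) ]⁻¹
  Σ = a^0/0! + a^1/1! = 1.0000 + 0.7049 = 1.7049
  a^2/(2!(1-ρ)) = 0.4969/(2 × 0.6475) = 0.3837
  P₀ = 1/(1.7049 + 0.3837) = 0.4788
  Lq = P₀·a^2·ρ / (2!(1-ρ)²) = 0.47879 × 0.49691 × 0.35246 / (2 × 0.41931) = 0.09999
  Wq_B = Lq/λ = 0.099992/12.9 = 0.0077513
  W_B = Wq_B + 1/μ = 0.0077513 + 0.054645 = 0.06240

Since W_A = 0.04292 < W_B = 0.06240, Option A (single fast server) has the shorter time in system.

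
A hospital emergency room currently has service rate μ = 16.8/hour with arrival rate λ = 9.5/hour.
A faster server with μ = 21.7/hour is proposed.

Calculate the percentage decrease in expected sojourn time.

System 1: ρ₁ = 9.5/16.8 = 0.5655, W₁ = 1/(16.8-9.5) = 0.136986
System 2: ρ₂ = 9.5/21.7 = 0.4378, W₂ = 1/(21.7-9.5) = 0.0819672
Improvement: (W₁-W₂)/W₁ = (0.136986-0.0819672)/0.136986 = 40.16%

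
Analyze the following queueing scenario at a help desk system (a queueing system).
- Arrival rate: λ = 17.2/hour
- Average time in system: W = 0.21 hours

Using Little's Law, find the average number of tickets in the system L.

Little's Law: L = λW
L = 17.2 × 0.21 = 3.6120 tickets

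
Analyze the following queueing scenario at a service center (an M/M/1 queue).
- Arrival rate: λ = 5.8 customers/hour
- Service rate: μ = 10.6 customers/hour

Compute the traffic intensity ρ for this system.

Server utilization: ρ = λ/μ
ρ = 5.8/10.6 = 0.5472
The server is busy 54.72% of the time.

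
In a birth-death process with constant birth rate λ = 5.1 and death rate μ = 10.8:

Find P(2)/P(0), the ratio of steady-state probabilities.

For constant rates: P(n)/P(0) = (λ/μ)^n
P(2)/P(0) = (5.1/10.8)^2 = 0.4722^2 = 0.2230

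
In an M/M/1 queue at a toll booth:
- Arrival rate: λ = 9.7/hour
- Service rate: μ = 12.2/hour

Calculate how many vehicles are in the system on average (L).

ρ = λ/μ = 9.7/12.2 = 0.7951
For M/M/1: L = λ/(μ-λ)
L = 9.7/(12.2-9.7) = 9.7/2.50
L = 3.8800 vehicles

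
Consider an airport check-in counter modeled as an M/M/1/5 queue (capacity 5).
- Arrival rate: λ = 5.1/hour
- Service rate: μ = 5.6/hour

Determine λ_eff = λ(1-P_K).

ρ = λ/μ = 5.1/5.6 = 0.910714
P₀ = (1-ρ)/(1-ρ^(K+1)) = (1-0.910714)/(1-0.910714^6) = 0.08929/0.4295 = 0.2079
P_K = P₀×ρ^K = 0.20791 × 0.910714^5 = 0.20791 × 0.62648 = 0.1303
λ_eff = λ(1-P_K) = 5.1 × (1 - 0.13025) = 5.1 × 0.86975 = 4.4357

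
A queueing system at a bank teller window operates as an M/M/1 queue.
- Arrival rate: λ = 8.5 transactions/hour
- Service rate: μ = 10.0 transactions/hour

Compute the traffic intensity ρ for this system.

Server utilization: ρ = λ/μ
ρ = 8.5/10.0 = 0.8500
The server is busy 85.00% of the time.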